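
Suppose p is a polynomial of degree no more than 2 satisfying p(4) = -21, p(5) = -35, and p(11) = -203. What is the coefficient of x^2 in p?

Write p(x) = ax^2 + bx + c. Substituting each data point gives a linear system:
  16a + 4b + c = -21
  25a + 5b + c = -35
  121a + 11b + c = -203
Solving the system yields a = -2, b = 4, c = -5.
So p(x) = -2x^2 + 4x - 5.
The leading coefficient is -2.

-2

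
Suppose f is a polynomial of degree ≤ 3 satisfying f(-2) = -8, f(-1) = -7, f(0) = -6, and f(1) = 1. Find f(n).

f(n) = n^3 + 3n^2 + 3n - 6

Write f(n) = an^3 + bn^2 + cn + d. Substituting each data point gives a linear system:
  -8a + 4b - 2c + d = -8
  -a + b - c + d = -7
  d = -6
  a + b + c + d = 1
Solving the system yields a = 1, b = 3, c = 3, d = -6.
So f(n) = n^3 + 3n^2 + 3n - 6.
Check: f(-2) = -8. ✓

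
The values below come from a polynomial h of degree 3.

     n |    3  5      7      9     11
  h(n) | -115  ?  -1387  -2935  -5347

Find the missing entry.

The 4 known points determine the degree-3 polynomial uniquely.
Write h(n) = an^3 + bn^2 + cn + d. Substituting each data point gives a linear system:
  27a + 9b + 3c + d = -115
  343a + 49b + 7c + d = -1387
  729a + 81b + 9c + d = -2935
  1331a + 121b + 11c + d = -5347
Solving the system yields a = -4, b = 0, c = -2, d = -1.
So h(n) = -4n^3 - 2n - 1.
Then h(5) = -511.

-511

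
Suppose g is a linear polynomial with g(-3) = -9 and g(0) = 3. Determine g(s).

Using the Lagrange interpolation formula with nodes -3, 0:
  L_0(s) = s / -3
  L_1(s) = (s + 3) / 3
Then g(s) = -9·L_0(s) + 3·L_1(s).
Expanding and collecting terms gives g(s) = 4s + 3.
Check: g(-3) = -9. ✓

g(s) = 4s + 3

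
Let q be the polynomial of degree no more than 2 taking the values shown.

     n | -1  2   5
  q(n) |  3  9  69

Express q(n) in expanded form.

q(n) = 3n^2 - n - 1

Write q(n) = an^2 + bn + c. Substituting each data point gives a linear system:
  a - b + c = 3
  4a + 2b + c = 9
  25a + 5b + c = 69
Solving the system yields a = 3, b = -1, c = -1.
So q(n) = 3n² - n - 1.
Check: q(-1) = 3. ✓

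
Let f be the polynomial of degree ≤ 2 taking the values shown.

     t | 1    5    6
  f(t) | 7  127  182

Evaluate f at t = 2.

22

Write f(t) = at^2 + bt + c. Substituting each data point gives a linear system:
  a + b + c = 7
  25a + 5b + c = 127
  36a + 6b + c = 182
Solving the system yields a = 5, b = 0, c = 2.
So f(t) = 5t^2 + 2.
Then f(2) = 22.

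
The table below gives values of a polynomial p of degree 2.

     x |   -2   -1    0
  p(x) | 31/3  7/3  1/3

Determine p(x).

Write p(x) = ax^2 + bx + c. Substituting each data point gives a linear system:
  4a - 2b + c = 31/3
  a - b + c = 7/3
  c = 1/3
Solving the system yields a = 3, b = 1, c = 1/3.
So p(x) = 3x^2 + x + 1/3.
Check: p(-1) = 7/3. ✓

p(x) = 3x^2 + x + 1/3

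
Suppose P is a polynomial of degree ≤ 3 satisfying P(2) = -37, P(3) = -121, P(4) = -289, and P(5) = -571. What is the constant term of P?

Write P(s) = as^3 + bs^2 + cs + d. Substituting each data point gives a linear system:
  8a + 4b + 2c + d = -37
  27a + 9b + 3c + d = -121
  64a + 16b + 4c + d = -289
  125a + 25b + 5c + d = -571
Solving the system yields a = -5, b = 3, c = -4, d = -1.
So P(s) = -5s^3 + 3s^2 - 4s - 1.
The constant term is -1.

-1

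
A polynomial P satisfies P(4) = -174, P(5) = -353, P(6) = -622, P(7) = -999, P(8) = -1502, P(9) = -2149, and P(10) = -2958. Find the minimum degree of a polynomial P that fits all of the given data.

3

Forward differences of the values at t = 4, 5, 6, 7, 8, 9, 10:
  P  : -174  -353  -622  -999  -1502  -2149  -2958
  Δ  : -179  -269  -377  -503  -647  -809
  Δ^2: -90  -108  -126  -144  -162
  Δ^3: -18  -18  -18  -18
  Δ^4: 0  0  0
  Δ^5: 0  0
  Δ^6: 0
The third differences are constant (-18) and nonzero, while all higher differences vanish, so the minimal degree is 3.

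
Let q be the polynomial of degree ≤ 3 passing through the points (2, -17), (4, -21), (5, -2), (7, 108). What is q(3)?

-24

Using the Lagrange interpolation formula with nodes 2, 4, 5, 7:
  L_0(x) = (x - 4)(x - 5)(x - 7) / -30
  L_1(x) = (x - 2)(x - 5)(x - 7) / 6
  L_2(x) = (x - 2)(x - 4)(x - 7) / -6
  L_3(x) = (x - 2)(x - 4)(x - 5) / 30
Then q(x) = -17·L_0(x) - 21·L_1(x) - 2·L_2(x) + 108·L_3(x).
Expanding and collecting terms gives q(x) = x^3 - 4x^2 - 6x + 3.
Evaluating at x = 3: q(3) = -24.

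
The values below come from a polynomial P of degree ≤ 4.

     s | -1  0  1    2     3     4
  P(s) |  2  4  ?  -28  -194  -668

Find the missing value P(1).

4

The 5 known points determine the degree-4 polynomial uniquely.
Write P(s) = as^4 + bs^3 + cs^2 + ds + e. Substituting each data point gives a linear system:
  a - b + c - d + e = 2
  e = 4
  16a + 8b + 4c + 2d + e = -28
  81a + 27b + 9c + 3d + e = -194
  256a + 64b + 16c + 4d + e = -668
Solving the system yields a = -3, b = 1, c = 2, d = 0, e = 4.
So P(s) = -3s^4 + s^3 + 2s^2 + 4.
Then P(1) = 4.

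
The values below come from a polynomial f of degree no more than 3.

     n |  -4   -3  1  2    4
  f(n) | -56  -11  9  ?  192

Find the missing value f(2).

34

The 4 known points determine the degree-3 polynomial uniquely.
Write f(n) = an^3 + bn^2 + cn + d. Substituting each data point gives a linear system:
  -64a + 16b - 4c + d = -56
  -27a + 9b - 3c + d = -11
  a + b + c + d = 9
  64a + 16b + 4c + d = 192
Solving the system yields a = 2, b = 4, c = -1, d = 4.
So f(n) = 2n^3 + 4n^2 - n + 4.
Then f(2) = 34.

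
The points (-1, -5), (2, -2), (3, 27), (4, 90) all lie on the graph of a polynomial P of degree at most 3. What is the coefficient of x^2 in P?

Write P(x) = ax^3 + bx^2 + cx + d. Substituting each data point gives a linear system:
  -a + b - c + d = -5
  8a + 4b + 2c + d = -2
  27a + 9b + 3c + d = 27
  64a + 16b + 4c + d = 90
Solving the system yields a = 2, b = -1, c = -4, d = -6.
So P(x) = 2x³ - x² - 4x - 6.
The coefficient of x^2 is -1.

-1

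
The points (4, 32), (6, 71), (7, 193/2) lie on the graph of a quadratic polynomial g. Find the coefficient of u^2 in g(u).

Write g(u) = au^2 + bu + c. Substituting each data point gives a linear system:
  16a + 4b + c = 32
  36a + 6b + c = 71
  49a + 7b + c = 193/2
Solving the system yields a = 2, b = -1/2, c = 2.
So g(u) = 2u^2 - (1/2)u + 2.
The leading coefficient is 2.

2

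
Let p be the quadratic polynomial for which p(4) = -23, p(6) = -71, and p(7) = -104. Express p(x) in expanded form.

Write p(x) = ax^2 + bx + c. Substituting each data point gives a linear system:
  16a + 4b + c = -23
  36a + 6b + c = -71
  49a + 7b + c = -104
Solving the system yields a = -3, b = 6, c = 1.
So p(x) = -3x^2 + 6x + 1.
Check: p(7) = -104. ✓

p(x) = -3x^2 + 6x + 1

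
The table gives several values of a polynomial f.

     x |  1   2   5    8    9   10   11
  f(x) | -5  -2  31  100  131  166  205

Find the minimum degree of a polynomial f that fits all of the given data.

2

Divided differences on the nodes 1, 2, 5, 8, 9, 10, 11:
  order 0: -5  -2  31  100  131  166  205
  order 1: 3  11  23  31  35  39
  order 2: 2  2  2  2  2
  order 3: 0  0  0  0
  order 4: 0  0  0
  order 5: 0  0
  order 6: 0
The order-2 divided differences are all 2 (nonzero) and every higher order vanishes, so the data lies on a polynomial of degree exactly 2.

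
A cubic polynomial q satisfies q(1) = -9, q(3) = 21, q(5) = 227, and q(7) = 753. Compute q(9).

Forward differences of the values at x = 1, 3, 5, 7:
  q  : -9  21  227  753
  Δ  : 30  206  526
  Δ^2: 176  320
  Δ^3: 144
The third differences are constant, confirming degree 3.
Interpolating (Newton forward form) and evaluating at x = 9 gives q(9) = 1743.

1743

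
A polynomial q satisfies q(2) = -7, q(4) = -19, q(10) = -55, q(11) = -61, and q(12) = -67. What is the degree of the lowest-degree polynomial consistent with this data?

1

Divided differences on the nodes 2, 4, 10, 11, 12:
  order 0: -7  -19  -55  -61  -67
  order 1: -6  -6  -6  -6
  order 2: 0  0  0
  order 3: 0  0
  order 4: 0
The order-1 divided differences are all -6 (nonzero) and every higher order vanishes, so the data lies on a polynomial of degree exactly 1.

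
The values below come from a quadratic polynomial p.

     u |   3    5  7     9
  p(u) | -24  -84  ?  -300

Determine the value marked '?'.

The 3 known points determine the degree-2 polynomial uniquely.
Write p(u) = au^2 + bu + c. Substituting each data point gives a linear system:
  9a + 3b + c = -24
  25a + 5b + c = -84
  81a + 9b + c = -300
Solving the system yields a = -4, b = 2, c = 6.
So p(u) = -4u² + 2u + 6.
Then p(7) = -176.

-176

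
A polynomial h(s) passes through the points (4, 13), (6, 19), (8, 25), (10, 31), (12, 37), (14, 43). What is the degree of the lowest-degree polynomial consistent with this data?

1

Forward differences of the values at s = 4, 6, 8, 10, 12, 14:
  h  : 13  19  25  31  37  43
  Δ  : 6  6  6  6  6
  Δ^2: 0  0  0  0
  Δ^3: 0  0  0
  Δ^4: 0  0
  Δ^5: 0
The first differences are constant (6) and nonzero, while all higher differences vanish, so the minimal degree is 1.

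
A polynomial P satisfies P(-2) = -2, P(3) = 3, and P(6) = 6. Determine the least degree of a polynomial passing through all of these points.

1

Divided differences on the nodes -2, 3, 6:
  order 0: -2  3  6
  order 1: 1  1
  order 2: 0
The order-1 divided differences are all 1 (nonzero) and every higher order vanishes, so the data lies on a polynomial of degree exactly 1.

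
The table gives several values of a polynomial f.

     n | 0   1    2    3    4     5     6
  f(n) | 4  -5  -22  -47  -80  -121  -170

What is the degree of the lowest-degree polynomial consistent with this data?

Forward differences of the values at n = 0, 1, 2, 3, 4, 5, 6:
  f  : 4  -5  -22  -47  -80  -121  -170
  Δ  : -9  -17  -25  -33  -41  -49
  Δ^2: -8  -8  -8  -8  -8
  Δ^3: 0  0  0  0
  Δ^4: 0  0  0
  Δ^5: 0  0
  Δ^6: 0
The second differences are constant (-8) and nonzero, while all higher differences vanish, so the minimal degree is 2.

2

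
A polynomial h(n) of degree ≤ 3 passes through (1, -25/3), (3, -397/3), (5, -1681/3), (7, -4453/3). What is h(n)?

Using the Lagrange interpolation formula with nodes 1, 3, 5, 7:
  L_0(n) = (n - 3)(n - 5)(n - 7) / -48
  L_1(n) = (n - 1)(n - 5)(n - 7) / 16
  L_2(n) = (n - 1)(n - 3)(n - 7) / -16
  L_3(n) = (n - 1)(n - 3)(n - 5) / 48
Then h(n) = -25/3·L_0(n) - 397/3·L_1(n) - 1681/3·L_2(n) - 4453/3·L_3(n).
Expanding and collecting terms gives h(n) = -4n³ - 2n² - 2n - 1/3.
Check: h(5) = -1681/3. ✓

h(n) = -4n^3 - 2n^2 - 2n - 1/3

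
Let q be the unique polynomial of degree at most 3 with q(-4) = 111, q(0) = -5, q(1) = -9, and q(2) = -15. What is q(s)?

Write q(s) = as^3 + bs^2 + cs + d. Substituting each data point gives a linear system:
  -64a + 16b - 4c + d = 111
  d = -5
  a + b + c + d = -9
  8a + 4b + 2c + d = -15
Solving the system yields a = -1, b = 2, c = -5, d = -5.
So q(s) = -s^3 + 2s^2 - 5s - 5.
Check: q(1) = -9. ✓

q(s) = -s^3 + 2s^2 - 5s - 5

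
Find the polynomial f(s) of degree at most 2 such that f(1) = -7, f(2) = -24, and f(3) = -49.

Using the Lagrange interpolation formula with nodes 1, 2, 3:
  L_0(s) = (s - 2)(s - 3) / 2
  L_1(s) = (s - 1)(s - 3) / -1
  L_2(s) = (s - 1)(s - 2) / 2
Then f(s) = -7·L_0(s) - 24·L_1(s) - 49·L_2(s).
Expanding and collecting terms gives f(s) = -4s^2 - 5s + 2.
Check: f(2) = -24. ✓

f(s) = -4s^2 - 5s + 2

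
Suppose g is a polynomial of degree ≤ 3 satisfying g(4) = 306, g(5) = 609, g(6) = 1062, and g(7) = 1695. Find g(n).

Using the Lagrange interpolation formula with nodes 4, 5, 6, 7:
  L_0(n) = (n - 5)(n - 6)(n - 7) / -6
  L_1(n) = (n - 4)(n - 6)(n - 7) / 2
  L_2(n) = (n - 4)(n - 5)(n - 7) / -2
  L_3(n) = (n - 4)(n - 5)(n - 6) / 6
Then g(n) = 306·L_0(n) + 609·L_1(n) + 1062·L_2(n) + 1695·L_3(n).
Expanding and collecting terms gives g(n) = 5n^3 - 2n - 6.
Check: g(7) = 1695. ✓

g(n) = 5n^3 - 2n - 6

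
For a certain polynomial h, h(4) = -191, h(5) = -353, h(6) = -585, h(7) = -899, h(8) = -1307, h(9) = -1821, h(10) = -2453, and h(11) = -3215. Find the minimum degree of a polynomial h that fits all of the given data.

3

Forward differences of the values at x = 4, 5, 6, 7, 8, 9, 10, 11:
  h  : -191  -353  -585  -899  -1307  -1821  -2453  -3215
  Δ  : -162  -232  -314  -408  -514  -632  -762
  Δ^2: -70  -82  -94  -106  -118  -130
  Δ^3: -12  -12  -12  -12  -12
  Δ^4: 0  0  0  0
  Δ^5: 0  0  0
  Δ^6: 0  0
  Δ^7: 0
The third differences are constant (-12) and nonzero, while all higher differences vanish, so the minimal degree is 3.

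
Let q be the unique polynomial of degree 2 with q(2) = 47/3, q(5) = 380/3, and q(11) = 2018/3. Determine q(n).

q(n) = 6n^2 - 5n + 5/3

Write q(n) = an^2 + bn + c. Substituting each data point gives a linear system:
  4a + 2b + c = 47/3
  25a + 5b + c = 380/3
  121a + 11b + c = 2018/3
Solving the system yields a = 6, b = -5, c = 5/3.
So q(n) = 6n^2 - 5n + 5/3.
Check: q(2) = 47/3. ✓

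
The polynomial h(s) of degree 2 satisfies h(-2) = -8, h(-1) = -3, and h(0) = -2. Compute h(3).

-23

Forward differences of the values at s = -2, -1, 0:
  h  : -8  -3  -2
  Δ  : 5  1
  Δ^2: -4
The second differences are constant, confirming degree 2.
Interpolating (Newton forward form) and evaluating at s = 3 gives h(3) = -23.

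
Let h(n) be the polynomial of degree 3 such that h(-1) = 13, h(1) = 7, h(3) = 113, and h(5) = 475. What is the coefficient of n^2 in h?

5

Write h(n) = an^3 + bn^2 + cn + d. Substituting each data point gives a linear system:
  -a + b - c + d = 13
  a + b + c + d = 7
  27a + 9b + 3c + d = 113
  125a + 25b + 5c + d = 475
Solving the system yields a = 3, b = 5, c = -6, d = 5.
So h(n) = 3n³ + 5n² - 6n + 5.
The coefficient of n^2 is 5.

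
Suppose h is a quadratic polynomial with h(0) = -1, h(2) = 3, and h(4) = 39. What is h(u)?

h(u) = 4u^2 - 6u - 1

Write h(u) = au^2 + bu + c. Substituting each data point gives a linear system:
  c = -1
  4a + 2b + c = 3
  16a + 4b + c = 39
Solving the system yields a = 4, b = -6, c = -1.
So h(u) = 4u^2 - 6u - 1.
Check: h(2) = 3. ✓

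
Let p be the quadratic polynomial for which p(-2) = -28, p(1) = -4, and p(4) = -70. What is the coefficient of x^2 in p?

Write p(x) = ax^2 + bx + c. Substituting each data point gives a linear system:
  4a - 2b + c = -28
  a + b + c = -4
  16a + 4b + c = -70
Solving the system yields a = -5, b = 3, c = -2.
So p(x) = -5x^2 + 3x - 2.
The leading coefficient is -5.

-5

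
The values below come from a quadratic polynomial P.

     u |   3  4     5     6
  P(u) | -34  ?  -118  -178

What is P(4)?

-70

On equispaced nodes a degree-2 polynomial has vanishing third forward difference, so
  - P(3) + 3·P(4) - 3·P(5) + P(6) = 0.
Substituting the known values and solving for P(4):
  3·P(4) = -210
  P(4) = -70.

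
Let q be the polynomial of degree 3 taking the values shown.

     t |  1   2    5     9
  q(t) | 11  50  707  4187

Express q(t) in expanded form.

q(t) = 6t^3 - 3t^2 + 6t + 2

Write q(t) = at^3 + bt^2 + ct + d. Substituting each data point gives a linear system:
  a + b + c + d = 11
  8a + 4b + 2c + d = 50
  125a + 25b + 5c + d = 707
  729a + 81b + 9c + d = 4187
Solving the system yields a = 6, b = -3, c = 6, d = 2.
So q(t) = 6t³ - 3t² + 6t + 2.
Check: q(9) = 4187. ✓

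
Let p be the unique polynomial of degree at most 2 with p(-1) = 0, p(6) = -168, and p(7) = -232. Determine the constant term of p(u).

6

Write p(u) = au^2 + bu + c. Substituting each data point gives a linear system:
  a - b + c = 0
  36a + 6b + c = -168
  49a + 7b + c = -232
Solving the system yields a = -5, b = 1, c = 6.
So p(u) = -5u² + u + 6.
The constant term is 6.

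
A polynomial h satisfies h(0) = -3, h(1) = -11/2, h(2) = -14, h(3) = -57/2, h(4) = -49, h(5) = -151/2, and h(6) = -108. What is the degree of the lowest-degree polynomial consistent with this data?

2

Forward differences of the values at n = 0, 1, 2, 3, 4, 5, 6:
  h  : -3  -11/2  -14  -57/2  -49  -151/2  -108
  Δ  : -5/2  -17/2  -29/2  -41/2  -53/2  -65/2
  Δ^2: -6  -6  -6  -6  -6
  Δ^3: 0  0  0  0
  Δ^4: 0  0  0
  Δ^5: 0  0
  Δ^6: 0
The second differences are constant (-6) and nonzero, while all higher differences vanish, so the minimal degree is 2.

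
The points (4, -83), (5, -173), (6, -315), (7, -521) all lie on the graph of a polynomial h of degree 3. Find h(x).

Write h(x) = ax^3 + bx^2 + cx + d. Substituting each data point gives a linear system:
  64a + 16b + 4c + d = -83
  125a + 25b + 5c + d = -173
  216a + 36b + 6c + d = -315
  343a + 49b + 7c + d = -521
Solving the system yields a = -2, b = 4, c = -4, d = -3.
So h(x) = -2x^3 + 4x^2 - 4x - 3.
Check: h(7) = -521. ✓

h(x) = -2x^3 + 4x^2 - 4x - 3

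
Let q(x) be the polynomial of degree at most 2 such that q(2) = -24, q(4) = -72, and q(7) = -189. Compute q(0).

Using the Lagrange interpolation formula with nodes 2, 4, 7:
  L_0(x) = (x - 4)(x - 7) / 10
  L_1(x) = (x - 2)(x - 7) / -6
  L_2(x) = (x - 2)(x - 4) / 15
Then q(x) = -24·L_0(x) - 72·L_1(x) - 189·L_2(x).
Expanding and collecting terms gives q(x) = -3x^2 - 6x.
Evaluating at x = 0: q(0) = 0.

0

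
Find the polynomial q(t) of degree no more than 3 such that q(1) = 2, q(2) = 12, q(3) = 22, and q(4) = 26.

q(t) = -t^3 + 6t^2 - t - 2

Using the Lagrange interpolation formula with nodes 1, 2, 3, 4:
  L_0(t) = (t - 2)(t - 3)(t - 4) / -6
  L_1(t) = (t - 1)(t - 3)(t - 4) / 2
  L_2(t) = (t - 1)(t - 2)(t - 4) / -2
  L_3(t) = (t - 1)(t - 2)(t - 3) / 6
Then q(t) = 2·L_0(t) + 12·L_1(t) + 22·L_2(t) + 26·L_3(t).
Expanding and collecting terms gives q(t) = -t^3 + 6t^2 - t - 2.
Check: q(4) = 26. ✓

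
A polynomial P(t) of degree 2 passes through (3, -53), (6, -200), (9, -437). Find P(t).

Using the Lagrange interpolation formula with nodes 3, 6, 9:
  L_0(t) = (t - 6)(t - 9) / 18
  L_1(t) = (t - 3)(t - 9) / -9
  L_2(t) = (t - 3)(t - 6) / 18
Then P(t) = -53·L_0(t) - 200·L_1(t) - 437·L_2(t).
Expanding and collecting terms gives P(t) = -5t^2 - 4t + 4.
Check: P(9) = -437. ✓

P(t) = -5t^2 - 4t + 4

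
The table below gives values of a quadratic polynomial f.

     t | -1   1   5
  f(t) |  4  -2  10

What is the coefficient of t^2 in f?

Write f(t) = at^2 + bt + c. Substituting each data point gives a linear system:
  a - b + c = 4
  a + b + c = -2
  25a + 5b + c = 10
Solving the system yields a = 1, b = -3, c = 0.
So f(t) = t² - 3t.
The leading coefficient is 1.

1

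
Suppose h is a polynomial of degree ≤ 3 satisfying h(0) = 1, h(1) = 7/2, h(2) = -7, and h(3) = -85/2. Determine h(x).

h(x) = -2x^3 - (1/2)x^2 + 5x + 1

Using the Lagrange interpolation formula with nodes 0, 1, 2, 3:
  L_0(x) = (x - 1)(x - 2)(x - 3) / -6
  L_1(x) = x(x - 2)(x - 3) / 2
  L_2(x) = x(x - 1)(x - 3) / -2
  L_3(x) = x(x - 1)(x - 2) / 6
Then h(x) = 1·L_0(x) + 7/2·L_1(x) - 7·L_2(x) - 85/2·L_3(x).
Expanding and collecting terms gives h(x) = -2x^3 - (1/2)x^2 + 5x + 1.
Check: h(0) = 1. ✓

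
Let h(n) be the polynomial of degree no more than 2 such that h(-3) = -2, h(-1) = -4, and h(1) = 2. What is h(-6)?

16

Write h(n) = an^2 + bn + c. Substituting each data point gives a linear system:
  9a - 3b + c = -2
  a - b + c = -4
  a + b + c = 2
Solving the system yields a = 1, b = 3, c = -2.
So h(n) = n^2 + 3n - 2.
Then h(-6) = 16.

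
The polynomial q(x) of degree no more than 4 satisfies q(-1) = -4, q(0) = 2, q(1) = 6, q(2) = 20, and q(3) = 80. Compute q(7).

Using the Lagrange interpolation formula with nodes -1, 0, 1, 2, 3:
  L_0(x) = x(x - 1)(x - 2)(x - 3) / 24
  L_1(x) = (x + 1)(x - 1)(x - 2)(x - 3) / -6
  L_2(x) = (x + 1)x(x - 2)(x - 3) / 4
  L_3(x) = (x + 1)x(x - 1)(x - 3) / -6
  L_4(x) = (x + 1)x(x - 1)(x - 2) / 24
Then q(x) = -4·L_0(x) + 2·L_1(x) + 6·L_2(x) + 20·L_3(x) + 80·L_4(x).
Expanding and collecting terms gives q(x) = x^4 - 2x^2 + 5x + 2.
Evaluating at x = 7: q(7) = 2340.

2340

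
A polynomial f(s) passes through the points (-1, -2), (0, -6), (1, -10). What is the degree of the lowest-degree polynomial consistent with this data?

1

Forward differences of the values at s = -1, 0, 1:
  f  : -2  -6  -10
  Δ  : -4  -4
  Δ^2: 0
The first differences are constant (-4) and nonzero, while all higher differences vanish, so the minimal degree is 1.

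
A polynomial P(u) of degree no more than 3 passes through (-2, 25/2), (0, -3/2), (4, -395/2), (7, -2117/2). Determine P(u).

P(u) = -3u^3 - u^2 + 3u - 3/2

Using the Lagrange interpolation formula with nodes -2, 0, 4, 7:
  L_0(u) = u(u - 4)(u - 7) / -108
  L_1(u) = (u + 2)(u - 4)(u - 7) / 56
  L_2(u) = (u + 2)u(u - 7) / -72
  L_3(u) = (u + 2)u(u - 4) / 189
Then P(u) = 25/2·L_0(u) - 3/2·L_1(u) - 395/2·L_2(u) - 2117/2·L_3(u).
Expanding and collecting terms gives P(u) = -3u^3 - u^2 + 3u - 3/2.
Check: P(-2) = 25/2. ✓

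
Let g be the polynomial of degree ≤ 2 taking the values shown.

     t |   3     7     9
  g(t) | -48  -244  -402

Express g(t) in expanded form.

Write g(t) = at^2 + bt + c. Substituting each data point gives a linear system:
  9a + 3b + c = -48
  49a + 7b + c = -244
  81a + 9b + c = -402
Solving the system yields a = -5, b = 1, c = -6.
So g(t) = -5t^2 + t - 6.
Check: g(9) = -402. ✓

g(t) = -5t^2 + t - 6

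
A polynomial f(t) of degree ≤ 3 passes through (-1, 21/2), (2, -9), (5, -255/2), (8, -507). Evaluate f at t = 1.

1/2

Forward differences of the values at t = -1, 2, 5, 8:
  f  : 21/2  -9  -255/2  -507
  Δ  : -39/2  -237/2  -759/2
  Δ^2: -99  -261
  Δ^3: -162
The third differences are constant, confirming degree 3.
Interpolating (Newton forward form) and evaluating at t = 1 gives f(1) = 1/2.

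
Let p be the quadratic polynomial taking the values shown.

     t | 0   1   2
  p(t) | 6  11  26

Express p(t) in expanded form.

Write p(t) = at^2 + bt + c. Substituting each data point gives a linear system:
  c = 6
  a + b + c = 11
  4a + 2b + c = 26
Solving the system yields a = 5, b = 0, c = 6.
So p(t) = 5t^2 + 6.
Check: p(2) = 26. ✓

p(t) = 5t^2 + 6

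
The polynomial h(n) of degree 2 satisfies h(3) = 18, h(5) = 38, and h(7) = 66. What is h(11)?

146

Forward differences of the values at n = 3, 5, 7:
  h  : 18  38  66
  Δ  : 20  28
  Δ^2: 8
The second differences are constant, confirming degree 2.
Interpolating (Newton forward form) and evaluating at n = 11 gives h(11) = 146.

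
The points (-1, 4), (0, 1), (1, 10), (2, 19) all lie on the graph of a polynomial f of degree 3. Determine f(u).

Using the Lagrange interpolation formula with nodes -1, 0, 1, 2:
  L_0(u) = u(u - 1)(u - 2) / -6
  L_1(u) = (u + 1)(u - 1)(u - 2) / 2
  L_2(u) = (u + 1)u(u - 2) / -2
  L_3(u) = (u + 1)u(u - 1) / 6
Then f(u) = 4·L_0(u) + 1·L_1(u) + 10·L_2(u) + 19·L_3(u).
Expanding and collecting terms gives f(u) = -2u³ + 6u² + 5u + 1.
Check: f(2) = 19. ✓

f(u) = -2u^3 + 6u^2 + 5u + 1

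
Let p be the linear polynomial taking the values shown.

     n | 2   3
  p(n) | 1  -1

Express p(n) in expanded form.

p(n) = -2n + 5

Using the Lagrange interpolation formula with nodes 2, 3:
  L_0(n) = (n - 3) / -1
  L_1(n) = (n - 2) / 1
Then p(n) = 1·L_0(n) - 1·L_1(n).
Expanding and collecting terms gives p(n) = -2n + 5.
Check: p(3) = -1. ✓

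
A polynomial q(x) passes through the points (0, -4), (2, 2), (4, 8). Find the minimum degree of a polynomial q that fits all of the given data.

1

Forward differences of the values at x = 0, 2, 4:
  q  : -4  2  8
  Δ  : 6  6
  Δ^2: 0
The first differences are constant (6) and nonzero, while all higher differences vanish, so the minimal degree is 1.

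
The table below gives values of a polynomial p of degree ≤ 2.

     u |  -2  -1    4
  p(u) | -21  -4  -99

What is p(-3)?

-50

Write p(u) = au^2 + bu + c. Substituting each data point gives a linear system:
  4a - 2b + c = -21
  a - b + c = -4
  16a + 4b + c = -99
Solving the system yields a = -6, b = -1, c = 1.
So p(u) = -6u^2 - u + 1.
Then p(-3) = -50.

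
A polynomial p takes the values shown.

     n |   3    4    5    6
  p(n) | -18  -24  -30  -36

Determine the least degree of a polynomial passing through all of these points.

Forward differences of the values at n = 3, 4, 5, 6:
  p  : -18  -24  -30  -36
  Δ  : -6  -6  -6
  Δ^2: 0  0
  Δ^3: 0
The first differences are constant (-6) and nonzero, while all higher differences vanish, so the minimal degree is 1.

1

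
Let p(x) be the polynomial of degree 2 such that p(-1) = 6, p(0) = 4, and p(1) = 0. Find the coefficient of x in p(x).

Write p(x) = ax^2 + bx + c. Substituting each data point gives a linear system:
  a - b + c = 6
  c = 4
  a + b + c = 0
Solving the system yields a = -1, b = -3, c = 4.
So p(x) = -x^2 - 3x + 4.
The coefficient of x is -3.

-3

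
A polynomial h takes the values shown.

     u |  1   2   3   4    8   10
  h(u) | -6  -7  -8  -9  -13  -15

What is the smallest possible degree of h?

Divided differences on the nodes 1, 2, 3, 4, 8, 10:
  order 0: -6  -7  -8  -9  -13  -15
  order 1: -1  -1  -1  -1  -1
  order 2: 0  0  0  0
  order 3: 0  0  0
  order 4: 0  0
  order 5: 0
The order-1 divided differences are all -1 (nonzero) and every higher order vanishes, so the data lies on a polynomial of degree exactly 1.

1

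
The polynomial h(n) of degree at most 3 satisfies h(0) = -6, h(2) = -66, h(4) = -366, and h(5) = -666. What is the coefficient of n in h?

-2

Write h(n) = an^3 + bn^2 + cn + d. Substituting each data point gives a linear system:
  d = -6
  8a + 4b + 2c + d = -66
  64a + 16b + 4c + d = -366
  125a + 25b + 5c + d = -666
Solving the system yields a = -4, b = -6, c = -2, d = -6.
So h(n) = -4n³ - 6n² - 2n - 6.
The coefficient of n is -2.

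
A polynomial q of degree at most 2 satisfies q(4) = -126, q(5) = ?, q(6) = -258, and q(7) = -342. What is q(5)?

The 3 known points determine the degree-2 polynomial uniquely.
Write q(s) = as^2 + bs + c. Substituting each data point gives a linear system:
  16a + 4b + c = -126
  36a + 6b + c = -258
  49a + 7b + c = -342
Solving the system yields a = -6, b = -6, c = -6.
So q(s) = -6s² - 6s - 6.
Then q(5) = -186.

-186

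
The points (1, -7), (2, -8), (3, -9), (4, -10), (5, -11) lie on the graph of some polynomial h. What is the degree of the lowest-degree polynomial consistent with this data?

Forward differences of the values at s = 1, 2, 3, 4, 5:
  h  : -7  -8  -9  -10  -11
  Δ  : -1  -1  -1  -1
  Δ^2: 0  0  0
  Δ^3: 0  0
  Δ^4: 0
The first differences are constant (-1) and nonzero, while all higher differences vanish, so the minimal degree is 1.

1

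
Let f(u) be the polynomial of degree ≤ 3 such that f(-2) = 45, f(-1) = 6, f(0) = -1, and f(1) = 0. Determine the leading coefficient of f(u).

-4

Write f(u) = au^3 + bu^2 + cu + d. Substituting each data point gives a linear system:
  -8a + 4b - 2c + d = 45
  -a + b - c + d = 6
  d = -1
  a + b + c + d = 0
Solving the system yields a = -4, b = 4, c = 1, d = -1.
So f(u) = -4u^3 + 4u^2 + u - 1.
The leading coefficient is -4.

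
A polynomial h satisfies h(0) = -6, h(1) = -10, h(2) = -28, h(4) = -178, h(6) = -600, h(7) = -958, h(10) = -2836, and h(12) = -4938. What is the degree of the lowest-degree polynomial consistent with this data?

3

Divided differences on the nodes 0, 1, 2, 4, 6, 7, 10, 12:
  order 0: -6  -10  -28  -178  -600  -958  -2836  -4938
  order 1: -4  -18  -75  -211  -358  -626  -1051
  order 2: -7  -19  -34  -49  -67  -85
  order 3: -3  -3  -3  -3  -3
  order 4: 0  0  0  0
  order 5: 0  0  0
  order 6: 0  0
  order 7: 0
The order-3 divided differences are all -3 (nonzero) and every higher order vanishes, so the data lies on a polynomial of degree exactly 3.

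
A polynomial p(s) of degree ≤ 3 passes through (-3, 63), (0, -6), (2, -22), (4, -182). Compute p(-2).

10

Write p(s) = as^3 + bs^2 + cs + d. Substituting each data point gives a linear system:
  -27a + 9b - 3c + d = 63
  d = -6
  8a + 4b + 2c + d = -22
  64a + 16b + 4c + d = -182
Solving the system yields a = -3, b = 0, c = 4, d = -6.
So p(s) = -3s³ + 4s - 6.
Then p(-2) = 10.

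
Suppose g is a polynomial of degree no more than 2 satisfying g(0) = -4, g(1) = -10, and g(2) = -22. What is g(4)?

Using the Lagrange interpolation formula with nodes 0, 1, 2:
  L_0(u) = (u - 1)(u - 2) / 2
  L_1(u) = u(u - 2) / -1
  L_2(u) = u(u - 1) / 2
Then g(u) = -4·L_0(u) - 10·L_1(u) - 22·L_2(u).
Expanding and collecting terms gives g(u) = -3u^2 - 3u - 4.
Evaluating at u = 4: g(4) = -64.

-64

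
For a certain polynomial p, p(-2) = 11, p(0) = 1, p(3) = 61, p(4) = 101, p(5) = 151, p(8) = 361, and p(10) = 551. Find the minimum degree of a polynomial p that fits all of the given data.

2

Divided differences on the nodes -2, 0, 3, 4, 5, 8, 10:
  order 0: 11  1  61  101  151  361  551
  order 1: -5  20  40  50  70  95
  order 2: 5  5  5  5  5
  order 3: 0  0  0  0
  order 4: 0  0  0
  order 5: 0  0
  order 6: 0
The order-2 divided differences are all 5 (nonzero) and every higher order vanishes, so the data lies on a polynomial of degree exactly 2.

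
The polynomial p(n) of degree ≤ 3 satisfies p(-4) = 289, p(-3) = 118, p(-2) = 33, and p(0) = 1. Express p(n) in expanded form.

Write p(n) = an^3 + bn^2 + cn + d. Substituting each data point gives a linear system:
  -64a + 16b - 4c + d = 289
  -27a + 9b - 3c + d = 118
  -8a + 4b - 2c + d = 33
  d = 1
Solving the system yields a = -5, b = -2, c = 0, d = 1.
So p(n) = -5n³ - 2n² + 1.
Check: p(-4) = 289. ✓

p(n) = -5n^3 - 2n^2 + 1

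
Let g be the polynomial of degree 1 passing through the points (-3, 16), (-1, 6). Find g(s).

Using the Lagrange interpolation formula with nodes -3, -1:
  L_0(s) = (s + 1) / -2
  L_1(s) = (s + 3) / 2
Then g(s) = 16·L_0(s) + 6·L_1(s).
Expanding and collecting terms gives g(s) = -5s + 1.
Check: g(-1) = 6. ✓

g(s) = -5s + 1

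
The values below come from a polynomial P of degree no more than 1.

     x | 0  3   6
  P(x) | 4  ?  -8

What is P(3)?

-2

On equispaced nodes a degree-1 polynomial has vanishing second forward difference, so
  P(0) - 2·P(3) + P(6) = 0.
Substituting the known values and solving for P(3):
  -2·P(3) = 4
  P(3) = -2.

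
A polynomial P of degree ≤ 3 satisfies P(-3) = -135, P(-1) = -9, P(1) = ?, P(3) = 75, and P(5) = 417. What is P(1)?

On equispaced nodes a degree-3 polynomial has vanishing fourth forward difference, so
  P(-3) - 4·P(-1) + 6·P(1) - 4·P(3) + P(5) = 0.
Substituting the known values and solving for P(1):
  6·P(1) = -18
  P(1) = -3.

-3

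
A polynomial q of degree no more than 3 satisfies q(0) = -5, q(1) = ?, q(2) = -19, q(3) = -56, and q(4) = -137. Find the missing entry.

-8

On equispaced nodes a degree-3 polynomial has vanishing fourth forward difference, so
  q(0) - 4·q(1) + 6·q(2) - 4·q(3) + q(4) = 0.
Substituting the known values and solving for q(1):
  -4·q(1) = 32
  q(1) = -8.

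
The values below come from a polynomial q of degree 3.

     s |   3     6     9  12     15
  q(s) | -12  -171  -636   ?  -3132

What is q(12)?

-1569

The 4 known points determine the degree-3 polynomial uniquely.
Write q(s) = as^3 + bs^2 + cs + d. Substituting each data point gives a linear system:
  27a + 9b + 3c + d = -12
  216a + 36b + 6c + d = -171
  729a + 81b + 9c + d = -636
  3375a + 225b + 15c + d = -3132
Solving the system yields a = -1, b = 1, c = 1, d = 3.
So q(s) = -s³ + s² + s + 3.
Then q(12) = -1569.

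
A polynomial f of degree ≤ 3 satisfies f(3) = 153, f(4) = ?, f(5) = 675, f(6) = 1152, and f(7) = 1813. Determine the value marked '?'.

352

On equispaced nodes a degree-3 polynomial has vanishing fourth forward difference, so
  f(3) - 4·f(4) + 6·f(5) - 4·f(6) + f(7) = 0.
Substituting the known values and solving for f(4):
  -4·f(4) = -1408
  f(4) = 352.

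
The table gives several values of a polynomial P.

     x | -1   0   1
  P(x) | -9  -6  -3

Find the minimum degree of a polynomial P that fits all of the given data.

Forward differences of the values at x = -1, 0, 1:
  P  : -9  -6  -3
  Δ  : 3  3
  Δ^2: 0
The first differences are constant (3) and nonzero, while all higher differences vanish, so the minimal degree is 1.

1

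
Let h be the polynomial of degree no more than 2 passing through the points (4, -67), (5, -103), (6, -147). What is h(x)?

Write h(x) = ax^2 + bx + c. Substituting each data point gives a linear system:
  16a + 4b + c = -67
  25a + 5b + c = -103
  36a + 6b + c = -147
Solving the system yields a = -4, b = 0, c = -3.
So h(x) = -4x² - 3.
Check: h(6) = -147. ✓

h(x) = -4x^2 - 3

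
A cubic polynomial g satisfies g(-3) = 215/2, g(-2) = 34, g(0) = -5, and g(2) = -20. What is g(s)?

g(s) = -3s^3 + 3s^2 - (3/2)s - 5

Write g(s) = as^3 + bs^2 + cs + d. Substituting each data point gives a linear system:
  -27a + 9b - 3c + d = 215/2
  -8a + 4b - 2c + d = 34
  d = -5
  8a + 4b + 2c + d = -20
Solving the system yields a = -3, b = 3, c = -3/2, d = -5.
So g(s) = -3s^3 + 3s^2 - (3/2)s - 5.
Check: g(0) = -5. ✓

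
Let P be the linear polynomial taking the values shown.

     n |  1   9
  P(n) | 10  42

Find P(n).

Using the Lagrange interpolation formula with nodes 1, 9:
  L_0(n) = (n - 9) / -8
  L_1(n) = (n - 1) / 8
Then P(n) = 10·L_0(n) + 42·L_1(n).
Expanding and collecting terms gives P(n) = 4n + 6.
Check: P(1) = 10. ✓

P(n) = 4n + 6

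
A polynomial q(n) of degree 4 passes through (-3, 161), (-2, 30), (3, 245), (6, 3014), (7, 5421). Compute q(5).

Using the Lagrange interpolation formula with nodes -3, -2, 3, 6, 7:
  L_0(n) = (n + 2)(n - 3)(n - 6)(n - 7) / 540
  L_1(n) = (n + 3)(n - 3)(n - 6)(n - 7) / -360
  L_2(n) = (n + 3)(n + 2)(n - 6)(n - 7) / 360
  L_3(n) = (n + 3)(n + 2)(n - 3)(n - 7) / -216
  L_4(n) = (n + 3)(n + 2)(n - 3)(n - 6) / 360
Then q(n) = 161·L_0(n) + 30·L_1(n) + 245·L_2(n) + 3014·L_3(n) + 5421·L_4(n).
Expanding and collecting terms gives q(n) = 2n⁴ + n³ + 5n² + 5n - 4.
Evaluating at n = 5: q(5) = 1521.

1521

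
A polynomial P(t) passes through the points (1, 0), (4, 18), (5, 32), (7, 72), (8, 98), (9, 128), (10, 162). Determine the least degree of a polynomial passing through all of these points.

2

Divided differences on the nodes 1, 4, 5, 7, 8, 9, 10:
  order 0: 0  18  32  72  98  128  162
  order 1: 6  14  20  26  30  34
  order 2: 2  2  2  2  2
  order 3: 0  0  0  0
  order 4: 0  0  0
  order 5: 0  0
  order 6: 0
The order-2 divided differences are all 2 (nonzero) and every higher order vanishes, so the data lies on a polynomial of degree exactly 2.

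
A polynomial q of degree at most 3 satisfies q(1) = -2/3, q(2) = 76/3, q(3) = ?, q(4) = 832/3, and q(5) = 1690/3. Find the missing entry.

108

The 4 known points determine the degree-3 polynomial uniquely.
Write q(u) = au^3 + bu^2 + cu + d. Substituting each data point gives a linear system:
  a + b + c + d = -2/3
  8a + 4b + 2c + d = 76/3
  64a + 16b + 4c + d = 832/3
  125a + 25b + 5c + d = 1690/3
Solving the system yields a = 5, b = -5/3, c = -4, d = 0.
So q(u) = 5u^3 - (5/3)u^2 - 4u.
Then q(3) = 108.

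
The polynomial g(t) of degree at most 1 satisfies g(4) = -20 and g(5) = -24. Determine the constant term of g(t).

-4

Write g(t) = at + b. Substituting each data point gives a linear system:
  4a + b = -20
  5a + b = -24
Solving the system yields a = -4, b = -4.
So g(t) = -4t - 4.
The constant term is -4.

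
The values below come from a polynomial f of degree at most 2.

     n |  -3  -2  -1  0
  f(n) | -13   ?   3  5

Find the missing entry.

The 3 known points determine the degree-2 polynomial uniquely.
Write f(n) = an^2 + bn + c. Substituting each data point gives a linear system:
  9a - 3b + c = -13
  a - b + c = 3
  c = 5
Solving the system yields a = -2, b = 0, c = 5.
So f(n) = -2n² + 5.
Then f(-2) = -3.

-3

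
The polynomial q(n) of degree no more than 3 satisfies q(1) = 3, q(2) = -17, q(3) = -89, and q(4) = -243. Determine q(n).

Write q(n) = an^3 + bn^2 + cn + d. Substituting each data point gives a linear system:
  a + b + c + d = 3
  8a + 4b + 2c + d = -17
  27a + 9b + 3c + d = -89
  64a + 16b + 4c + d = -243
Solving the system yields a = -5, b = 4, c = 3, d = 1.
So q(n) = -5n³ + 4n² + 3n + 1.
Check: q(1) = 3. ✓

q(n) = -5n^3 + 4n^2 + 3n + 1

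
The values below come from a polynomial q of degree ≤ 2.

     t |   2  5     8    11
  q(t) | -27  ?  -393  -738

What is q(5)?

The 3 known points determine the degree-2 polynomial uniquely.
Write q(t) = at^2 + bt + c. Substituting each data point gives a linear system:
  4a + 2b + c = -27
  64a + 8b + c = -393
  121a + 11b + c = -738
Solving the system yields a = -6, b = -1, c = -1.
So q(t) = -6t^2 - t - 1.
Then q(5) = -156.

-156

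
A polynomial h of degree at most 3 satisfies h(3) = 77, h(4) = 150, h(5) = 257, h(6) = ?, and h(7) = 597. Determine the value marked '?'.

404

The 4 known points determine the degree-3 polynomial uniquely.
Write h(n) = an^3 + bn^2 + cn + d. Substituting each data point gives a linear system:
  27a + 9b + 3c + d = 77
  64a + 16b + 4c + d = 150
  125a + 25b + 5c + d = 257
  343a + 49b + 7c + d = 597
Solving the system yields a = 1, b = 5, c = 1, d = 2.
So h(n) = n^3 + 5n^2 + n + 2.
Then h(6) = 404.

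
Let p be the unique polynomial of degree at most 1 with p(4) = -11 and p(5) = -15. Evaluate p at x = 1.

Write p(x) = ax + b. Substituting each data point gives a linear system:
  4a + b = -11
  5a + b = -15
Solving the system yields a = -4, b = 5.
So p(x) = -4x + 5.
Then p(1) = 1.

1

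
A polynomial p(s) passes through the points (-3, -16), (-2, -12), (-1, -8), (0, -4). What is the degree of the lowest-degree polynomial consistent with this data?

Forward differences of the values at s = -3, -2, -1, 0:
  p  : -16  -12  -8  -4
  Δ  : 4  4  4
  Δ^2: 0  0
  Δ^3: 0
The first differences are constant (4) and nonzero, while all higher differences vanish, so the minimal degree is 1.

1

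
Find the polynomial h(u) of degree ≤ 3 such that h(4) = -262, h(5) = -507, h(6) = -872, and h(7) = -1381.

h(u) = -4u^3 - u - 2

Using the Lagrange interpolation formula with nodes 4, 5, 6, 7:
  L_0(u) = (u - 5)(u - 6)(u - 7) / -6
  L_1(u) = (u - 4)(u - 6)(u - 7) / 2
  L_2(u) = (u - 4)(u - 5)(u - 7) / -2
  L_3(u) = (u - 4)(u - 5)(u - 6) / 6
Then h(u) = -262·L_0(u) - 507·L_1(u) - 872·L_2(u) - 1381·L_3(u).
Expanding and collecting terms gives h(u) = -4u^3 - u - 2.
Check: h(5) = -507. ✓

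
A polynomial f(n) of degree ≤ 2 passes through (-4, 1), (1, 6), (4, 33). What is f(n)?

Write f(n) = an^2 + bn + c. Substituting each data point gives a linear system:
  16a - 4b + c = 1
  a + b + c = 6
  16a + 4b + c = 33
Solving the system yields a = 1, b = 4, c = 1.
So f(n) = n² + 4n + 1.
Check: f(1) = 6. ✓

f(n) = n^2 + 4n + 1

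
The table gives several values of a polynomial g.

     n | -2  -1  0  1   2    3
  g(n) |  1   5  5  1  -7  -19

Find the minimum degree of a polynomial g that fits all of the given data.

Forward differences of the values at n = -2, -1, 0, 1, 2, 3:
  g  : 1  5  5  1  -7  -19
  Δ  : 4  0  -4  -8  -12
  Δ^2: -4  -4  -4  -4
  Δ^3: 0  0  0
  Δ^4: 0  0
  Δ^5: 0
The second differences are constant (-4) and nonzero, while all higher differences vanish, so the minimal degree is 2.

2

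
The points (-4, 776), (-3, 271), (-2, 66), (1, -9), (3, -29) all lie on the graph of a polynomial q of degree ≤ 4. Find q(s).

q(s) = 2s^4 - 5s^3 - 5s^2 - 5s + 4

Using the Lagrange interpolation formula with nodes -4, -3, -2, 1, 3:
  L_0(s) = (s + 3)(s + 2)(s - 1)(s - 3) / 70
  L_1(s) = (s + 4)(s + 2)(s - 1)(s - 3) / -24
  L_2(s) = (s + 4)(s + 3)(s - 1)(s - 3) / 30
  L_3(s) = (s + 4)(s + 3)(s + 2)(s - 3) / -120
  L_4(s) = (s + 4)(s + 3)(s + 2)(s - 1) / 420
Then q(s) = 776·L_0(s) + 271·L_1(s) + 66·L_2(s) - 9·L_3(s) - 29·L_4(s).
Expanding and collecting terms gives q(s) = 2s⁴ - 5s³ - 5s² - 5s + 4.
Check: q(-3) = 271. ✓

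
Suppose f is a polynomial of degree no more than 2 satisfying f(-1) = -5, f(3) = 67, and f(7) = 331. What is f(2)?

31

Write f(n) = an^2 + bn + c. Substituting each data point gives a linear system:
  a - b + c = -5
  9a + 3b + c = 67
  49a + 7b + c = 331
Solving the system yields a = 6, b = 6, c = -5.
So f(n) = 6n^2 + 6n - 5.
Then f(2) = 31.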